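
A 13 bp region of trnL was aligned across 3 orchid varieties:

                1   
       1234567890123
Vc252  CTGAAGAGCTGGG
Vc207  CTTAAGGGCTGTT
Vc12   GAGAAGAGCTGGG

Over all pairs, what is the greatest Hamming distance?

Pairwise Hamming distances:
  Vc252 vs Vc207: 4
  Vc252 vs Vc12: 2
  Vc207 vs Vc12: 6
The largest is 6, between Vc207 and Vc12.

6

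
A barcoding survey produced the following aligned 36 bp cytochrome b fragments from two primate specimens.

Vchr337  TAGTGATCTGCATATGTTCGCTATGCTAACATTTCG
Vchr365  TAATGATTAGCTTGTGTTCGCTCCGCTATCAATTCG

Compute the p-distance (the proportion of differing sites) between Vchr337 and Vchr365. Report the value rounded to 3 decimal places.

0.250

The sequences differ at positions 3 (G/A), 8 (C/T), 9 (T/A), 12 (A/T), 14 (A/G), 23 (A/C), 24 (T/C), 29 (A/T), 32 (T/A).
There are 9 differences over 36 sites, so p = 9/36 = 0.250.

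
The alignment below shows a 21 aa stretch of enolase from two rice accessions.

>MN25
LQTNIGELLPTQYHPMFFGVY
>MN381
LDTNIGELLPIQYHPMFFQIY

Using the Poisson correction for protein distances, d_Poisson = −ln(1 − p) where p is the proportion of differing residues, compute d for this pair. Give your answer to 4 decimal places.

Differing sites — 2:Q/D; 11:T/I; 19:G/Q; 20:V/I.
p = 4/21 = 0.190476.
d = −ln(1 − 0.190476) = −ln(0.809524) = 0.2113.

0.2113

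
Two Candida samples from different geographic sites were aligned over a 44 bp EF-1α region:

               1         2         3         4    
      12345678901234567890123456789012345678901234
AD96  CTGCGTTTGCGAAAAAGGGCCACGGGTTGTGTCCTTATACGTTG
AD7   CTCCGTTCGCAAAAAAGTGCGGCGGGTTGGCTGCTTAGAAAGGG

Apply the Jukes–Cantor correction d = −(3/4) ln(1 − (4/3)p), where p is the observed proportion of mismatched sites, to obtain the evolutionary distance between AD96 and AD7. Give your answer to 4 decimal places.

Differing sites — 3:G/C; 8:T/C; 11:G/A; 18:G/T; 21:C/G; 22:A/G; 30:T/G; 31:G/C; 33:C/G; 38:T/G; 40:C/A; 41:G/A; 42:T/G; 43:T/G.
p = 14/44 = 0.318182.
d = −0.75 · ln(1 − (4/3)·0.318182) = −0.75 · ln(0.575757) = −0.75 · (-0.552070) = 0.4141.

0.4141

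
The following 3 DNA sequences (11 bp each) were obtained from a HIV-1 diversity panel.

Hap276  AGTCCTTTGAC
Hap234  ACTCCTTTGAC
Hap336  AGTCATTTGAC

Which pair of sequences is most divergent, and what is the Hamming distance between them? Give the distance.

Pairwise Hamming distances:
  Hap276 vs Hap234: 1
  Hap276 vs Hap336: 1
  Hap234 vs Hap336: 2
The largest is 2, between Hap234 and Hap336.

2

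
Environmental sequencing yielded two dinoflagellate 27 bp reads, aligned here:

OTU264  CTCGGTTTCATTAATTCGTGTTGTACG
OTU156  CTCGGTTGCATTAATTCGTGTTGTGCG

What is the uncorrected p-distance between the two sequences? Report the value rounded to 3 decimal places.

0.074

Mismatches occur at site 8 (T↔G), site 25 (A↔G).
There are 2 differences over 27 sites, so p = 2/27 = 0.074.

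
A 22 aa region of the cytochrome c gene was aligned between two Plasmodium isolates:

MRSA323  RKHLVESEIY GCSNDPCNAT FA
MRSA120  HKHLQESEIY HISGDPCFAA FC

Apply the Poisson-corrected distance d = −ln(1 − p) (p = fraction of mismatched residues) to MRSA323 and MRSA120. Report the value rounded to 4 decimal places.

0.4520

The sequences differ at positions 1 (R/H), 5 (V/Q), 11 (G/H), 12 (C/I), 14 (N/G), 18 (N/F), 20 (T/A), 22 (A/C).
p = 8/22 = 0.363636.
d = −ln(1 − 0.363636) = −ln(0.636364) = 0.4520.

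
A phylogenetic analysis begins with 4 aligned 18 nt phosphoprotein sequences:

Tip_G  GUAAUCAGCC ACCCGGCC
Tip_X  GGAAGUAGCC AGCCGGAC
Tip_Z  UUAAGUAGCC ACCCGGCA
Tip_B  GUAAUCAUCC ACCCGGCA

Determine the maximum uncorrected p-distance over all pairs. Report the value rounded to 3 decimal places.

0.389

Pairwise Hamming distances:
  Tip_G vs Tip_X: 5
  Tip_G vs Tip_Z: 4
  Tip_G vs Tip_B: 2
  Tip_X vs Tip_Z: 5
  Tip_X vs Tip_B: 7
  Tip_Z vs Tip_B: 4
The largest is 7 mismatches, between Tip_X and Tip_B; p = 7/18 = 0.389.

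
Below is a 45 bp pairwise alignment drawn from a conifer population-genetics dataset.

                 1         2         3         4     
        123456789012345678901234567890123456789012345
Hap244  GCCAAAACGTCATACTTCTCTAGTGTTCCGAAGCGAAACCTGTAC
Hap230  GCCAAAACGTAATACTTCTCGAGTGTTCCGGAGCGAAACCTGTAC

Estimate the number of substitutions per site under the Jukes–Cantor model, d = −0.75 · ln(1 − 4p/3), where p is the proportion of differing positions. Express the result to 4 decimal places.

0.0698

Mismatches occur at site 11 (C↔A), site 21 (T↔G), site 31 (A↔G).
p = 3/45 = 0.066667.
d = −0.75 · ln(1 − (4/3)·0.066667) = −0.75 · ln(0.911111) = −0.75 · (-0.093091) = 0.0698.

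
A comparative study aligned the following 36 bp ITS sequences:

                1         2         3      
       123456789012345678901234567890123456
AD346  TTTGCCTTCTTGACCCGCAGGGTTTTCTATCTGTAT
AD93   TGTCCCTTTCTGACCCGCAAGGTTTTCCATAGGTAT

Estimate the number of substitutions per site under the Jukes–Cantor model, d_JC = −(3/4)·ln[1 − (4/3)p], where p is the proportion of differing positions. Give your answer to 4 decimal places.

Differing sites — 2:T/G; 4:G/C; 9:C/T; 10:T/C; 20:G/A; 28:T/C; 31:C/A; 32:T/G.
p = 8/36 = 0.222222.
d = −0.75 · ln(1 − (4/3)·0.222222) = −0.75 · ln(0.703704) = −0.75 · (-0.351397) = 0.2635.

0.2635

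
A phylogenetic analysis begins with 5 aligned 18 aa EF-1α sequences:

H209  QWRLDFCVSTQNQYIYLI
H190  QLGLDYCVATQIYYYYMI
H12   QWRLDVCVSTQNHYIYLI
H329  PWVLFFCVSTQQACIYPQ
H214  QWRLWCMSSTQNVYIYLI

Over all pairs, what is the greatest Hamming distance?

Pairwise Hamming distances:
  H209 vs H190: 8
  H209 vs H12: 2
  H209 vs H329: 8
  H209 vs H214: 5
  H190 vs H12: 8
  H190 vs H329: 12
  H190 vs H214: 11
  H12 vs H329: 9
  H12 vs H214: 5
  H329 vs H214: 11
The largest is 12, between H190 and H329.

12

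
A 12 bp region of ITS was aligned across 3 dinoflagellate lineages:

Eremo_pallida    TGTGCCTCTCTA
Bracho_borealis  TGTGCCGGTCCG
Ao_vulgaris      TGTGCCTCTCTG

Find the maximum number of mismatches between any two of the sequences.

Pairwise Hamming distances:
  Eremo_pallida vs Bracho_borealis: 4
  Eremo_pallida vs Ao_vulgaris: 1
  Bracho_borealis vs Ao_vulgaris: 3
The largest is 4, between Eremo_pallida and Bracho_borealis.

4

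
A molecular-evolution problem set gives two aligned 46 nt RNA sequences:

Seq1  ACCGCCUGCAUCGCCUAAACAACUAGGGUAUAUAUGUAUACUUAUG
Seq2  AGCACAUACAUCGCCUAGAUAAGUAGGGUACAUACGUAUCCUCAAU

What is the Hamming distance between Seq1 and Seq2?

Differing sites — 2:C/G; 4:G/A; 6:C/A; 8:G/A; 18:A/G; 20:C/U; 23:C/G; 31:U/C; 35:U/C; 40:A/C; 43:U/C; 45:U/A; 46:G/U.
That gives 13 mismatches out of 46 aligned sites, so the Hamming distance is 13.

13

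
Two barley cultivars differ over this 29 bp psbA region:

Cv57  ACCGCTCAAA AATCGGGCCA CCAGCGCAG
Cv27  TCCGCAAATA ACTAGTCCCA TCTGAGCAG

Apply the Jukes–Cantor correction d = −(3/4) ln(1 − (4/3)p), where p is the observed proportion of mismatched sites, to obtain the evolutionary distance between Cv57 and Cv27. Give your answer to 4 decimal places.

0.5285

Differing sites — 1:A/T; 6:T/A; 7:C/A; 9:A/T; 12:A/C; 14:C/A; 16:G/T; 17:G/C; 21:C/T; 23:A/T; 25:C/A.
p = 11/29 = 0.379310.
d = −0.75 · ln(1 − (4/3)·0.379310) = −0.75 · ln(0.494253) = −0.75 · (-0.704708) = 0.5285.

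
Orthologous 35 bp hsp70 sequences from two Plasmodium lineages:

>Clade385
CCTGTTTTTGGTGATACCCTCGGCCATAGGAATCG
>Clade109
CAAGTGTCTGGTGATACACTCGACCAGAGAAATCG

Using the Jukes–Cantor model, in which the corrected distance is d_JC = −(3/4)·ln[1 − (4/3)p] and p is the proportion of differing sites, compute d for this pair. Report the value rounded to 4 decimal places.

0.2726

Differing sites — 2:C/A; 3:T/A; 6:T/G; 8:T/C; 18:C/A; 23:G/A; 27:T/G; 30:G/A.
p = 8/35 = 0.228571.
d = −0.75 · ln(1 − (4/3)·0.228571) = −0.75 · ln(0.695239) = −0.75 · (-0.363500) = 0.2726.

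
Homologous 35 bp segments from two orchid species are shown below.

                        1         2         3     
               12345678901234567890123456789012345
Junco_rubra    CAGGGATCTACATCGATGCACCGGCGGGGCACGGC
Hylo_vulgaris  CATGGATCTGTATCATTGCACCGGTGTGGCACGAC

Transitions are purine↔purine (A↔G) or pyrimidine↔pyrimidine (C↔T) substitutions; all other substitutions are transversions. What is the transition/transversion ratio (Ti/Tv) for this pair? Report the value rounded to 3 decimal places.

1.667

Mismatches occur at site 3 (G/T, transversion), site 10 (A/G, transition), site 11 (C/T, transition), site 15 (G/A, transition), site 16 (A/T, transversion), site 25 (C/T, transition), site 27 (G/T, transversion), site 34 (G/A, transition).
Of the 8 differences, 5 transitions and 3 transversions, so Ti/Tv = 5/3 = 1.667.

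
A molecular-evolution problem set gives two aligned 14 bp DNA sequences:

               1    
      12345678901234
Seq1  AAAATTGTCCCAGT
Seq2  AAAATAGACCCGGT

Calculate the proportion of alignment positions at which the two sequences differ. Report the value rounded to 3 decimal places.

Differing sites — 6:T/A; 8:T/A; 12:A/G.
There are 3 differences over 14 sites, so p = 3/14 = 0.214.

0.214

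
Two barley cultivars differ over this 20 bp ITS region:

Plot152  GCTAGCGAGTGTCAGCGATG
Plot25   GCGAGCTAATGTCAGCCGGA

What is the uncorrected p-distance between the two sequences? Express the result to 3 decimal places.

0.350

Differing sites — 3:T/G; 7:G/T; 9:G/A; 17:G/C; 18:A/G; 19:T/G; 20:G/A.
There are 7 differences over 20 sites, so p = 7/20 = 0.350.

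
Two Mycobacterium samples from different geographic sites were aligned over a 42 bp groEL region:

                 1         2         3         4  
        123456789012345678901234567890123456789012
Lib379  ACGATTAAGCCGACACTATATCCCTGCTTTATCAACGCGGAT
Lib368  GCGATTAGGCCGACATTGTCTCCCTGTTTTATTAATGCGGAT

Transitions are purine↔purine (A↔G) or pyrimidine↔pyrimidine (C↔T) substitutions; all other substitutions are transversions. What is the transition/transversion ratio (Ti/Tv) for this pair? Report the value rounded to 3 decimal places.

7.000

Differing sites — 1:A/G (Ti); 8:A/G (Ti); 16:C/T (Ti); 18:A/G (Ti); 20:A/C (Tv); 27:C/T (Ti); 33:C/T (Ti); 36:C/T (Ti).
Of the 8 differences, 7 transitions and 1 transversion, so Ti/Tv = 7/1 = 7.000.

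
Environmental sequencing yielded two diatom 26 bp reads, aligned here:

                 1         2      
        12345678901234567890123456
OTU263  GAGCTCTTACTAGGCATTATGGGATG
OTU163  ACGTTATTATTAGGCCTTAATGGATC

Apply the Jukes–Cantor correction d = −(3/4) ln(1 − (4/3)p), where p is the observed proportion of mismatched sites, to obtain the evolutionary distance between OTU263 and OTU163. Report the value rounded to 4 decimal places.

Differing sites — 1:G/A; 2:A/C; 4:C/T; 6:C/A; 10:C/T; 16:A/C; 20:T/A; 21:G/T; 26:G/C.
p = 9/26 = 0.346154.
d = −0.75 · ln(1 − (4/3)·0.346154) = −0.75 · ln(0.538461) = −0.75 · (-0.619040) = 0.4643.

0.4643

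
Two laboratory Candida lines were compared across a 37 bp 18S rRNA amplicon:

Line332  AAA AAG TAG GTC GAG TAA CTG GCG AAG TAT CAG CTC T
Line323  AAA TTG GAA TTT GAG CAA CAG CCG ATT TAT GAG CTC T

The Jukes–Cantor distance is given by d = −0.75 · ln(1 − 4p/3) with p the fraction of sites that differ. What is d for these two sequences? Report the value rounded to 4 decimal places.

The sequences differ at positions 4 (A/T), 5 (A/T), 7 (T/G), 9 (G/A), 10 (G/T), 12 (C/T), 16 (T/C), 20 (T/A), 22 (G/C), 26 (A/T), 27 (G/T), 31 (C/G).
p = 12/37 = 0.324324.
d = −0.75 · ln(1 − (4/3)·0.324324) = −0.75 · ln(0.567568) = −0.75 · (-0.566395) = 0.4248.

0.4248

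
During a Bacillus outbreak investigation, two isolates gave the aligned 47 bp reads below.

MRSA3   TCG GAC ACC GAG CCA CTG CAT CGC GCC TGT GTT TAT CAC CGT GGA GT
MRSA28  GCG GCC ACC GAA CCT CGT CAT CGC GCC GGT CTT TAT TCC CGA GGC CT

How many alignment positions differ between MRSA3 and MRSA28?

Differing sites — 1:T/G; 5:A/C; 12:G/A; 15:A/T; 17:T/G; 18:G/T; 28:T/G; 31:G/C; 37:C/T; 38:A/C; 42:T/A; 45:A/C; 46:G/C.
That gives 13 mismatches out of 47 aligned sites, so the Hamming distance is 13.

13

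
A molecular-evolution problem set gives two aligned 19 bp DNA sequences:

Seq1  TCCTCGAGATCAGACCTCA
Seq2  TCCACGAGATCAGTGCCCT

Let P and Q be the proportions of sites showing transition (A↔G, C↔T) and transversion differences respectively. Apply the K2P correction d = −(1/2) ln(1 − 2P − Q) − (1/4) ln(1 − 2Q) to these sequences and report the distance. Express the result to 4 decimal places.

0.3264

Differing sites — 4:T/A (Tv); 14:A/T (Tv); 15:C/G (Tv); 17:T/C (Ti); 19:A/T (Tv).
Of the 5 differences, 1 transition and 4 transversions over 19 sites: P = 1/19 = 0.052632, Q = 4/19 = 0.210526.
d = −0.5·ln(0.684210) − 0.25·ln(0.578948) = −0.5·(-0.379490) − 0.25·(-0.546543) = 0.3264.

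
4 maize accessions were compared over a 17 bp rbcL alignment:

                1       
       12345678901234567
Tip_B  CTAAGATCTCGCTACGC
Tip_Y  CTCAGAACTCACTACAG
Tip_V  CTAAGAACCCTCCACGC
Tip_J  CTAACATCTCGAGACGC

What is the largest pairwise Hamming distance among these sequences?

8

Pairwise Hamming distances:
  Tip_B vs Tip_Y: 5
  Tip_B vs Tip_V: 4
  Tip_B vs Tip_J: 3
  Tip_Y vs Tip_V: 6
  Tip_Y vs Tip_J: 8
  Tip_V vs Tip_J: 6
The largest is 8, between Tip_Y and Tip_J.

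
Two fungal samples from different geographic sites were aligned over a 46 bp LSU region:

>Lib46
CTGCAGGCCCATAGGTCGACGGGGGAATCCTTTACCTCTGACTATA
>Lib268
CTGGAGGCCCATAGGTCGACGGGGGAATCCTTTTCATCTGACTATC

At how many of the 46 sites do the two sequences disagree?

4

Mismatches occur at site 4 (C→G), site 34 (A→T), site 36 (C→A), site 46 (A→C).
That gives 4 mismatches out of 46 aligned sites, so the Hamming distance is 4.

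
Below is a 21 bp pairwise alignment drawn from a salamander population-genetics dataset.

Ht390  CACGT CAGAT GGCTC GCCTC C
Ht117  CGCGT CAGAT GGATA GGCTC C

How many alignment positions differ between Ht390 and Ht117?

4

Mismatches occur at site 2 (A→G), site 13 (C→A), site 15 (C→A), site 17 (C→G).
That gives 4 mismatches out of 21 aligned sites, so the Hamming distance is 4.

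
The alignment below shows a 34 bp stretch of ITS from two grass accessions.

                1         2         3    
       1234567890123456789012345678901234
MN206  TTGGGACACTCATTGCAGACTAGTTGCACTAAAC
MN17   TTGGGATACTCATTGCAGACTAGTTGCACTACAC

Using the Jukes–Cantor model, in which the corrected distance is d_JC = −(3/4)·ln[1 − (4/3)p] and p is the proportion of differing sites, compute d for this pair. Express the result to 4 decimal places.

Mismatches occur at site 7 (C↔T), site 32 (A↔C).
p = 2/34 = 0.058824.
d = −0.75 · ln(1 − (4/3)·0.058824) = −0.75 · ln(0.921568) = −0.75 · (-0.081679) = 0.0613.

0.0613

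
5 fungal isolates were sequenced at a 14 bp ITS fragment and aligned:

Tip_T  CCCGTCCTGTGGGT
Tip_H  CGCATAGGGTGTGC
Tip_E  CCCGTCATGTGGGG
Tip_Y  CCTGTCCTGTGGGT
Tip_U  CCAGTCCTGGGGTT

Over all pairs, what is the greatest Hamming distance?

10

Pairwise Hamming distances:
  Tip_T vs Tip_H: 7
  Tip_T vs Tip_E: 2
  Tip_T vs Tip_Y: 1
  Tip_T vs Tip_U: 3
  Tip_H vs Tip_E: 7
  Tip_H vs Tip_Y: 8
  Tip_H vs Tip_U: 10
  Tip_E vs Tip_Y: 3
  Tip_E vs Tip_U: 5
  Tip_Y vs Tip_U: 3
The largest is 10, between Tip_H and Tip_U.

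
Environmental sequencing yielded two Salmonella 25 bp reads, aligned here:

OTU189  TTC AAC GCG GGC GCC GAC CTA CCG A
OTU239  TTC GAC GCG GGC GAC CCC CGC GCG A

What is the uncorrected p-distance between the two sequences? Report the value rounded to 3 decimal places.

Differing sites — 4:A/G; 14:C/A; 16:G/C; 17:A/C; 20:T/G; 21:A/C; 22:C/G.
There are 7 differences over 25 sites, so p = 7/25 = 0.280.

0.280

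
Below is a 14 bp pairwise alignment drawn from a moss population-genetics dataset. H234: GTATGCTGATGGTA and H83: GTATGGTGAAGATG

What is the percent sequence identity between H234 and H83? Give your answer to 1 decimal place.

Differing sites — 6:C/G; 10:T/A; 12:G/A; 14:A/G.
10 of the 14 sites match, so the percent identity is 10/14 × 100 = 71.4%.

71.4%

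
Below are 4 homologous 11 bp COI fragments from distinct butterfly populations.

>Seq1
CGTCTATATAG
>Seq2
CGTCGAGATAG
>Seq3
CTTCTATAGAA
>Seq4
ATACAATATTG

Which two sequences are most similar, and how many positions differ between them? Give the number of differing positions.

Pairwise Hamming distances:
  Seq1 vs Seq2: 2
  Seq1 vs Seq3: 3
  Seq1 vs Seq4: 5
  Seq2 vs Seq3: 5
  Seq2 vs Seq4: 6
  Seq3 vs Seq4: 6
The smallest is 2, between Seq1 and Seq2.

2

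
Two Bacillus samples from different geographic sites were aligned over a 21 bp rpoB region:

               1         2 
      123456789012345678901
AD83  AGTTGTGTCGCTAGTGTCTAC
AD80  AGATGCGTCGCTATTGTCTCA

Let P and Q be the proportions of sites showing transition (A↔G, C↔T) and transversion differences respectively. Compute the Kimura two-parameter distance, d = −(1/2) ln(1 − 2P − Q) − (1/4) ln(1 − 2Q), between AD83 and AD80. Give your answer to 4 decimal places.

Differing sites — 3:T/A (Tv); 6:T/C (Ti); 14:G/T (Tv); 20:A/C (Tv); 21:C/A (Tv).
Of the 5 differences, 1 transition and 4 transversions over 21 sites: P = 1/21 = 0.047619, Q = 4/21 = 0.190476.
d = −0.5·ln(0.714286) − 0.25·ln(0.619048) = −0.5·(-0.336472) − 0.25·(-0.479572) = 0.2881.

0.2881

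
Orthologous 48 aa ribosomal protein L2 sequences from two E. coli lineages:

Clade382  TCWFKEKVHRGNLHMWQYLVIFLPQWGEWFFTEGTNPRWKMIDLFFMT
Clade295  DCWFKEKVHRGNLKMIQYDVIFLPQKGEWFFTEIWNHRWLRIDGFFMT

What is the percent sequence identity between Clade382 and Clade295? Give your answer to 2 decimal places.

77.08%

Differing sites — 1:T/D; 14:H/K; 16:W/I; 19:L/D; 26:W/K; 34:G/I; 35:T/W; 37:P/H; 40:K/L; 41:M/R; 44:L/G.
37 of the 48 sites match, so the percent identity is 37/48 × 100 = 77.08%.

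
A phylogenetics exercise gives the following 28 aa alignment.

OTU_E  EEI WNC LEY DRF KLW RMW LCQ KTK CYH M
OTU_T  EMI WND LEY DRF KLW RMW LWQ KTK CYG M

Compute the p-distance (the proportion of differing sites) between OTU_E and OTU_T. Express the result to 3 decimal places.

0.143

The sequences differ at positions 2 (E/M), 6 (C/D), 20 (C/W), 27 (H/G).
There are 4 differences over 28 sites, so p = 4/28 = 0.143.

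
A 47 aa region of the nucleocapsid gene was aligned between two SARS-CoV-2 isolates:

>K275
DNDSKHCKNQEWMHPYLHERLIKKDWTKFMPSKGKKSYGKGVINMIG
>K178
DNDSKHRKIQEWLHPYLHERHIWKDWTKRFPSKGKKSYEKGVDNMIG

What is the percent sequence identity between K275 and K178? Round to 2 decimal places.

Differing sites — 7:C/R; 9:N/I; 13:M/L; 21:L/H; 23:K/W; 29:F/R; 30:M/F; 39:G/E; 43:I/D.
38 of the 47 sites match, so the percent identity is 38/47 × 100 = 80.85%.

80.85%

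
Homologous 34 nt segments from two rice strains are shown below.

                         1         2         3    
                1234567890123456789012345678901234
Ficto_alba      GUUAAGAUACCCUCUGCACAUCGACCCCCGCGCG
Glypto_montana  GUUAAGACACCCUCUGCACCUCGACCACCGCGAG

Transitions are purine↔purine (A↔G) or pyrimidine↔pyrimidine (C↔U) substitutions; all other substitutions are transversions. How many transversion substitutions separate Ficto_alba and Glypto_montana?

3

Differing sites — 8:U/C (Ti); 20:A/C (Tv); 27:C/A (Tv); 33:C/A (Tv).
Of the 4 differences, 1 transition and 3 transversions, so the answer is 3.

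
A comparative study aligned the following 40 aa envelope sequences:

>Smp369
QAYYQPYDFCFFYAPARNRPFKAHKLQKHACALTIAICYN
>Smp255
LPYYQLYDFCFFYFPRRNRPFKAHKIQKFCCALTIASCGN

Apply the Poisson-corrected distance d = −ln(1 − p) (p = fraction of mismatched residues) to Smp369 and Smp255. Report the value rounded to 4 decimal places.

0.2877

Mismatches occur at site 1 (Q/L), site 2 (A/P), site 6 (P/L), site 14 (A/F), site 16 (A/R), site 26 (L/I), site 29 (H/F), site 30 (A/C), site 37 (I/S), site 39 (Y/G).
p = 10/40 = 0.250000.
d = −ln(1 − 0.250000) = −ln(0.750000) = 0.2877.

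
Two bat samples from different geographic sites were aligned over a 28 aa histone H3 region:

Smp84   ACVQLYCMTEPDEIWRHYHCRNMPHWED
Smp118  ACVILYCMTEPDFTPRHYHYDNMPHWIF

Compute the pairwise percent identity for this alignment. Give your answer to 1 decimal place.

Differing sites — 4:Q/I; 13:E/F; 14:I/T; 15:W/P; 20:C/Y; 21:R/D; 27:E/I; 28:D/F.
20 of the 28 sites match, so the percent identity is 20/28 × 100 = 71.4%.

71.4%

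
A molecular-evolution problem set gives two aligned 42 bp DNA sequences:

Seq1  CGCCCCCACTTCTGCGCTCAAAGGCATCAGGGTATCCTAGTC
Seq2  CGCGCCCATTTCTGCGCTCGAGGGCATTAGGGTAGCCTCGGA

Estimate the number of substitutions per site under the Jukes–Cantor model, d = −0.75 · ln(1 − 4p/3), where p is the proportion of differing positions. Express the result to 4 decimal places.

Mismatches occur at site 4 (C↔G), site 9 (C↔T), site 20 (A↔G), site 22 (A↔G), site 28 (C↔T), site 35 (T↔G), site 39 (A↔C), site 41 (T↔G), site 42 (C↔A).
p = 9/42 = 0.214286.
d = −0.75 · ln(1 − (4/3)·0.214286) = −0.75 · ln(0.714285) = −0.75 · (-0.336473) = 0.2524.

0.2524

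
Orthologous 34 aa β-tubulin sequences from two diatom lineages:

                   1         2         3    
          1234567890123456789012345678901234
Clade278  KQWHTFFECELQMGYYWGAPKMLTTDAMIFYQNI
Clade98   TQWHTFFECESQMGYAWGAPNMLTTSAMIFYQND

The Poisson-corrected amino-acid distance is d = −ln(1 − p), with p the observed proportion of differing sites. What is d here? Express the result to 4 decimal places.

0.1942

Mismatches occur at site 1 (K/T), site 11 (L/S), site 16 (Y/A), site 21 (K/N), site 26 (D/S), site 34 (I/D).
p = 6/34 = 0.176471.
d = −ln(1 − 0.176471) = −ln(0.823529) = 0.1942.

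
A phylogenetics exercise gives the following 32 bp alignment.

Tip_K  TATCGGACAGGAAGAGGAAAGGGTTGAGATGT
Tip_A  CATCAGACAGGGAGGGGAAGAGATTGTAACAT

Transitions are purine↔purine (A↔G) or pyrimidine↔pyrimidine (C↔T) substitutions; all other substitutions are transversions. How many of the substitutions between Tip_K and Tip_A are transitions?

Differing sites — 1:T/C (Ti); 5:G/A (Ti); 12:A/G (Ti); 15:A/G (Ti); 20:A/G (Ti); 21:G/A (Ti); 23:G/A (Ti); 27:A/T (Tv); 28:G/A (Ti); 30:T/C (Ti); 31:G/A (Ti).
Of the 11 differences, 10 transitions and 1 transversion, so the answer is 10.

10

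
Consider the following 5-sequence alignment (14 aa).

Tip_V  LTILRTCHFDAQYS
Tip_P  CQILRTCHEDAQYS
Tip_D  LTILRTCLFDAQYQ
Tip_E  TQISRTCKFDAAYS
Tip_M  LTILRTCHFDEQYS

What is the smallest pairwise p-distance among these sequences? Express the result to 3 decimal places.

0.071

Pairwise Hamming distances:
  Tip_V vs Tip_P: 3
  Tip_V vs Tip_D: 2
  Tip_V vs Tip_E: 5
  Tip_V vs Tip_M: 1
  Tip_P vs Tip_D: 5
  Tip_P vs Tip_E: 5
  Tip_P vs Tip_M: 4
  Tip_D vs Tip_E: 6
  Tip_D vs Tip_M: 3
  Tip_E vs Tip_M: 6
The smallest is 1 mismatch, between Tip_V and Tip_M; p = 1/14 = 0.071.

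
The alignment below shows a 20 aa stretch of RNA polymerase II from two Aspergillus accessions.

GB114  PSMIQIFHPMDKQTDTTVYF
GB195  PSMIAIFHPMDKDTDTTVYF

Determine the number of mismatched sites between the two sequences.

2

Differing sites — 5:Q/A; 13:Q/D.
That gives 2 mismatches out of 20 aligned sites, so the Hamming distance is 2.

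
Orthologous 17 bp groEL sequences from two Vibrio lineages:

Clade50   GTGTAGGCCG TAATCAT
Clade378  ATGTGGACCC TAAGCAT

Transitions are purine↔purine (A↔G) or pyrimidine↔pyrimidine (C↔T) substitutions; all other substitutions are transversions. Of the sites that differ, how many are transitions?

3

Differing sites — 1:G/A (Ti); 5:A/G (Ti); 7:G/A (Ti); 10:G/C (Tv); 14:T/G (Tv).
Of the 5 differences, 3 transitions and 2 transversions, so the answer is 3.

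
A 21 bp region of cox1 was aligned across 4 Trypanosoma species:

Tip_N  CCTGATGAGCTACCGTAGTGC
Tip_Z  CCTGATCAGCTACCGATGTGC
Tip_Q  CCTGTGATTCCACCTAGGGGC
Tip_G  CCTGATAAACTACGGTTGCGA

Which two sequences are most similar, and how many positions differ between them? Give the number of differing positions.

3

Pairwise Hamming distances:
  Tip_N vs Tip_Z: 3
  Tip_N vs Tip_Q: 10
  Tip_N vs Tip_G: 6
  Tip_Z vs Tip_Q: 9
  Tip_Z vs Tip_G: 6
  Tip_Q vs Tip_G: 11
The smallest is 3, between Tip_N and Tip_Z.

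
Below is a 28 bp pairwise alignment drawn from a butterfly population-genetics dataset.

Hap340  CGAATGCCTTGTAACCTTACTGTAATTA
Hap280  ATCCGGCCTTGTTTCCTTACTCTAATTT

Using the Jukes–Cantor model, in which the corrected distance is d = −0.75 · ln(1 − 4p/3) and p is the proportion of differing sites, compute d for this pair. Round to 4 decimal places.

Differing sites — 1:C/A; 2:G/T; 3:A/C; 4:A/C; 5:T/G; 13:A/T; 14:A/T; 22:G/C; 28:A/T.
p = 9/28 = 0.321429.
d = −0.75 · ln(1 − (4/3)·0.321429) = −0.75 · ln(0.571428) = −0.75 · (-0.559617) = 0.4197.

0.4197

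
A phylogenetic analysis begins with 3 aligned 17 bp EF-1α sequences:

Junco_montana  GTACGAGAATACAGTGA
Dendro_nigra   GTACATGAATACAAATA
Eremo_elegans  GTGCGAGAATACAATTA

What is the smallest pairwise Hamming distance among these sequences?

Pairwise Hamming distances:
  Junco_montana vs Dendro_nigra: 5
  Junco_montana vs Eremo_elegans: 3
  Dendro_nigra vs Eremo_elegans: 4
The smallest is 3, between Junco_montana and Eremo_elegans.

3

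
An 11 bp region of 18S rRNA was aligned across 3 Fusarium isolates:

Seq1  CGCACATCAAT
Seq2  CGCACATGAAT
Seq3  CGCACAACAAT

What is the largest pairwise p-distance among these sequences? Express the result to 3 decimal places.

0.182

Pairwise Hamming distances:
  Seq1 vs Seq2: 1
  Seq1 vs Seq3: 1
  Seq2 vs Seq3: 2
The largest is 2 mismatches, between Seq2 and Seq3; p = 2/11 = 0.182.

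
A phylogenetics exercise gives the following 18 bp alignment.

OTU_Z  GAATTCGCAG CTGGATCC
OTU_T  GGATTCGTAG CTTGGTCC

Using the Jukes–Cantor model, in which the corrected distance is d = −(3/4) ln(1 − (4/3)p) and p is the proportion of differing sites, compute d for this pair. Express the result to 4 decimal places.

The sequences differ at positions 2 (A/G), 8 (C/T), 13 (G/T), 15 (A/G).
p = 4/18 = 0.222222.
d = −0.75 · ln(1 − (4/3)·0.222222) = −0.75 · ln(0.703704) = −0.75 · (-0.351397) = 0.2635.

0.2635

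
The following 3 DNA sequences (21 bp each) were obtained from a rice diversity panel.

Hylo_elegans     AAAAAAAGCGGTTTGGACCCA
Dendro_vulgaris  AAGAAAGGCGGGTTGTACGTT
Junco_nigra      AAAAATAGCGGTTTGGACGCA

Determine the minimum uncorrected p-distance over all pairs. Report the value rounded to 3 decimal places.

0.095

Pairwise Hamming distances:
  Hylo_elegans vs Dendro_vulgaris: 7
  Hylo_elegans vs Junco_nigra: 2
  Dendro_vulgaris vs Junco_nigra: 7
The smallest is 2 mismatches, between Hylo_elegans and Junco_nigra; p = 2/21 = 0.095.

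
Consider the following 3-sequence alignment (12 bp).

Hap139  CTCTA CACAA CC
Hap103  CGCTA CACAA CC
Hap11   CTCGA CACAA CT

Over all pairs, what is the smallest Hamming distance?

1

Pairwise Hamming distances:
  Hap139 vs Hap103: 1
  Hap139 vs Hap11: 2
  Hap103 vs Hap11: 3
The smallest is 1, between Hap139 and Hap103.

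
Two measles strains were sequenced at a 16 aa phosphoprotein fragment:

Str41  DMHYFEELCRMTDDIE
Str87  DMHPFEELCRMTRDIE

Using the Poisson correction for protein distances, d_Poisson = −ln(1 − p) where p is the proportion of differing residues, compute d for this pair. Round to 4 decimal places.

0.1335

The sequences differ at positions 4 (Y/P), 13 (D/R).
p = 2/16 = 0.125000.
d = −ln(1 − 0.125000) = −ln(0.875000) = 0.1335.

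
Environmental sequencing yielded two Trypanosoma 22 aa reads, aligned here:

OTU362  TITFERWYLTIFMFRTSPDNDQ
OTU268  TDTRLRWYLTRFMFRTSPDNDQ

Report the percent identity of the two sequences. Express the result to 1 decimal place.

81.8%

Mismatches occur at site 2 (I/D), site 4 (F/R), site 5 (E/L), site 11 (I/R).
18 of the 22 sites match, so the percent identity is 18/22 × 100 = 81.8%.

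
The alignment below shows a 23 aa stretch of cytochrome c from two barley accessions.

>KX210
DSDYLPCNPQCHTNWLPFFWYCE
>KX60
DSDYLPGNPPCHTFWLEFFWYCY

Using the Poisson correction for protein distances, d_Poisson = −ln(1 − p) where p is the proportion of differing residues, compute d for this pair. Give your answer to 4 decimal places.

0.2451

The sequences differ at positions 7 (C/G), 10 (Q/P), 14 (N/F), 17 (P/E), 23 (E/Y).
p = 5/23 = 0.217391.
d = −ln(1 − 0.217391) = −ln(0.782609) = 0.2451.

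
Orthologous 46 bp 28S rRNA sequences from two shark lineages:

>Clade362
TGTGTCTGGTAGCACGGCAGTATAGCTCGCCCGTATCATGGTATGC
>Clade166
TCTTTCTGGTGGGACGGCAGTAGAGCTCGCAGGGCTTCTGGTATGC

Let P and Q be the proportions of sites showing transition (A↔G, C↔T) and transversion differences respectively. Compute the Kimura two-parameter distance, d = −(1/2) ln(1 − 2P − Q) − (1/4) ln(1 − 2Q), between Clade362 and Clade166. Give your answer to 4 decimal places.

Mismatches occur at site 2 (G/C, transversion), site 4 (G/T, transversion), site 11 (A/G, transition), site 13 (C/G, transversion), site 23 (T/G, transversion), site 31 (C/A, transversion), site 32 (C/G, transversion), site 34 (T/G, transversion), site 35 (A/C, transversion), site 37 (C/T, transition), site 38 (A/C, transversion).
Of the 11 differences, 2 transitions and 9 transversions over 46 sites: P = 2/46 = 0.043478, Q = 9/46 = 0.195652.
d = −0.5·ln(0.717392) − 0.25·ln(0.608696) = −0.5·(-0.332133) − 0.25·(-0.496436) = 0.2902.

0.2902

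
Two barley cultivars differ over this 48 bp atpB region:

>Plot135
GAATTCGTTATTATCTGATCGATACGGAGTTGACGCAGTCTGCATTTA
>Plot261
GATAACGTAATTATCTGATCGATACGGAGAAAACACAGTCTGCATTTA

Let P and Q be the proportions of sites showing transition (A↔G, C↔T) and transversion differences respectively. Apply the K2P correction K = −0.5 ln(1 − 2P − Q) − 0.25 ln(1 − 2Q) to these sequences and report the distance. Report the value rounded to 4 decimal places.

0.1887

Differing sites — 3:A/T (Tv); 4:T/A (Tv); 5:T/A (Tv); 9:T/A (Tv); 30:T/A (Tv); 31:T/A (Tv); 32:G/A (Ti); 35:G/A (Ti).
Of the 8 differences, 2 transitions and 6 transversions over 48 sites: P = 2/48 = 0.041667, Q = 6/48 = 0.125000.
d = −0.5·ln(0.791666) − 0.25·ln(0.750000) = −0.5·(-0.233616) − 0.25·(-0.287682) = 0.1887.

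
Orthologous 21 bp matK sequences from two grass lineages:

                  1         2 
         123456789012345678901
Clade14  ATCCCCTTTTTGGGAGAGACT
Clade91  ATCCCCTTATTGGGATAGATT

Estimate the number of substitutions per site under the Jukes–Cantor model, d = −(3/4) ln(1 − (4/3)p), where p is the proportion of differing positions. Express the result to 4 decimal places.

0.1585

Differing sites — 9:T/A; 16:G/T; 20:C/T.
p = 3/21 = 0.142857.
d = −0.75 · ln(1 − (4/3)·0.142857) = −0.75 · ln(0.809524) = −0.75 · (-0.211309) = 0.1585.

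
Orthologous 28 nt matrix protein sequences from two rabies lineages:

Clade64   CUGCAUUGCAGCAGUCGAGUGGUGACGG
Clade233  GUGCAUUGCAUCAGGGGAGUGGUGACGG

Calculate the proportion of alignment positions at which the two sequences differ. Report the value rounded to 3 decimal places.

0.143

Mismatches occur at site 1 (C/G), site 11 (G/U), site 15 (U/G), site 16 (C/G).
There are 4 differences over 28 sites, so p = 4/28 = 0.143.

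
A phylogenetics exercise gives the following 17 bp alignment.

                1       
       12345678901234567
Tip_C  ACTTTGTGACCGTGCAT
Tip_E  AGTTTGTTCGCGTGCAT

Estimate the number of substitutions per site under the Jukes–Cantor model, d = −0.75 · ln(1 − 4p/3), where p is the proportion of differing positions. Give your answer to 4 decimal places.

0.2824

Differing sites — 2:C/G; 8:G/T; 9:A/C; 10:C/G.
p = 4/17 = 0.235294.
d = −0.75 · ln(1 − (4/3)·0.235294) = −0.75 · ln(0.686275) = −0.75 · (-0.376477) = 0.2824.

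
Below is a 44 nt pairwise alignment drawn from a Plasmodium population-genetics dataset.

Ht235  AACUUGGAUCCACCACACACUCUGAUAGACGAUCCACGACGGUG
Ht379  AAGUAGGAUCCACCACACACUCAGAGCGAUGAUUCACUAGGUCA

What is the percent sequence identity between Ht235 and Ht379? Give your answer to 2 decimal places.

Mismatches occur at site 3 (C/G), site 5 (U/A), site 23 (U/A), site 26 (U/G), site 27 (A/C), site 30 (C/U), site 34 (C/U), site 38 (G/U), site 40 (C/G), site 42 (G/U), site 43 (U/C), site 44 (G/A).
32 of the 44 sites match, so the percent identity is 32/44 × 100 = 72.73%.

72.73%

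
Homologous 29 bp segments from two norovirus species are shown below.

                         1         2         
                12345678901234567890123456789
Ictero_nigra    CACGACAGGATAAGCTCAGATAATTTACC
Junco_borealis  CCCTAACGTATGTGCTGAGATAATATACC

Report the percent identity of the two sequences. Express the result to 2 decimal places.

68.97%

Mismatches occur at site 2 (A→C), site 4 (G→T), site 6 (C→A), site 7 (A→C), site 9 (G→T), site 12 (A→G), site 13 (A→T), site 17 (C→G), site 25 (T→A).
20 of the 29 sites match, so the percent identity is 20/29 × 100 = 68.97%.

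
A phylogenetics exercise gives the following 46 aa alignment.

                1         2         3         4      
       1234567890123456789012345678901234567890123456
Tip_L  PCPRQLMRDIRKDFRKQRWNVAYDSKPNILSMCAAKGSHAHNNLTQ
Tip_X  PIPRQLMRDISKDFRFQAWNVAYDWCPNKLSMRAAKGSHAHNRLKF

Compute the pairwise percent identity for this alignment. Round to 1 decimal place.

The sequences differ at positions 2 (C/I), 11 (R/S), 16 (K/F), 18 (R/A), 25 (S/W), 26 (K/C), 29 (I/K), 33 (C/R), 43 (N/R), 45 (T/K), 46 (Q/F).
35 of the 46 sites match, so the percent identity is 35/46 × 100 = 76.1%.

76.1%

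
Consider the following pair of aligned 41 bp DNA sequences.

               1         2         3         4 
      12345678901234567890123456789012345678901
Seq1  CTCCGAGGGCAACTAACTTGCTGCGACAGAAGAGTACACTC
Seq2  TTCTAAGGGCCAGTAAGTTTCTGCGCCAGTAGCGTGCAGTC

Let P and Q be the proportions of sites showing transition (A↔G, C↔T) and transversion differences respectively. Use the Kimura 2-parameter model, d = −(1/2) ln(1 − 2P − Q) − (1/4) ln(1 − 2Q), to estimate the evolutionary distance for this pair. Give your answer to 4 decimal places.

Differing sites — 1:C/T (Ti); 4:C/T (Ti); 5:G/A (Ti); 11:A/C (Tv); 13:C/G (Tv); 17:C/G (Tv); 20:G/T (Tv); 26:A/C (Tv); 30:A/T (Tv); 33:A/C (Tv); 36:A/G (Ti); 39:C/G (Tv).
Of the 12 differences, 4 transitions and 8 transversions over 41 sites: P = 4/41 = 0.097561, Q = 8/41 = 0.195122.
d = −0.5·ln(0.609756) − 0.25·ln(0.609756) = −0.5·(-0.494696) − 0.25·(-0.494696) = 0.3710.

0.3710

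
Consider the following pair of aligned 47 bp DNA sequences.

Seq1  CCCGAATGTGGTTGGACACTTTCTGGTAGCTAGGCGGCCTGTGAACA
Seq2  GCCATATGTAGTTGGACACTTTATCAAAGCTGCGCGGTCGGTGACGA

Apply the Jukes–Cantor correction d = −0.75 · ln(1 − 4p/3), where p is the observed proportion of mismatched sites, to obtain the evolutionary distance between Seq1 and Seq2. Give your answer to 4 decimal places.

Mismatches occur at site 1 (C/G), site 4 (G/A), site 5 (A/T), site 10 (G/A), site 23 (C/A), site 25 (G/C), site 26 (G/A), site 27 (T/A), site 32 (A/G), site 33 (G/C), site 38 (C/T), site 40 (T/G), site 45 (A/C), site 46 (C/G).
p = 14/47 = 0.297872.
d = −0.75 · ln(1 − (4/3)·0.297872) = −0.75 · ln(0.602837) = −0.75 · (-0.506108) = 0.3796.

0.3796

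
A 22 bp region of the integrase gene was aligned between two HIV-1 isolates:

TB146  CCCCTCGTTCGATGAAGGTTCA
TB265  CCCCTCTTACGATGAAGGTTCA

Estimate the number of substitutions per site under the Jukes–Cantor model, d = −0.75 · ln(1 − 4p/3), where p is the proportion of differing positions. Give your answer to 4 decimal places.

0.0969

Mismatches occur at site 7 (G→T), site 9 (T→A).
p = 2/22 = 0.090909.
d = −0.75 · ln(1 − (4/3)·0.090909) = −0.75 · ln(0.878788) = −0.75 · (-0.129212) = 0.0969.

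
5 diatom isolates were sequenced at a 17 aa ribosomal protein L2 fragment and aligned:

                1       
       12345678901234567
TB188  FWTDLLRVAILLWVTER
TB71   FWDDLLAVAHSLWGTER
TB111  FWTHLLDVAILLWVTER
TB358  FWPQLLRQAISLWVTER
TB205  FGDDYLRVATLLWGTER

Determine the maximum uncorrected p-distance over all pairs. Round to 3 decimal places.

Pairwise Hamming distances:
  TB188 vs TB71: 5
  TB188 vs TB111: 2
  TB188 vs TB358: 4
  TB188 vs TB205: 5
  TB71 vs TB111: 6
  TB71 vs TB358: 6
  TB71 vs TB205: 5
  TB111 vs TB358: 5
  TB111 vs TB205: 7
  TB358 vs TB205: 8
The largest is 8 mismatches, between TB358 and TB205; p = 8/17 = 0.471.

0.471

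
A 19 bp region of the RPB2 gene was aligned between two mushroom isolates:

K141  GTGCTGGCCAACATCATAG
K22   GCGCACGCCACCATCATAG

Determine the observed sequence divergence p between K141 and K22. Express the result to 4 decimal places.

0.2105

Mismatches occur at site 2 (T/C), site 5 (T/A), site 6 (G/C), site 11 (A/C).
There are 4 differences over 19 sites, so p = 4/19 = 0.2105.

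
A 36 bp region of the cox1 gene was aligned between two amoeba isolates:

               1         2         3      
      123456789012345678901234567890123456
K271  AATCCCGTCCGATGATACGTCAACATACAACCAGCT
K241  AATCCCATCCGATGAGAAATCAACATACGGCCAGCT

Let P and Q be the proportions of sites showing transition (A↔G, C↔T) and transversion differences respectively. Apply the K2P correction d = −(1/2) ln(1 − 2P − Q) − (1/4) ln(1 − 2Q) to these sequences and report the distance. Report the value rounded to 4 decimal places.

The sequences differ at positions 7 (G/A, transition), 16 (T/G, transversion), 18 (C/A, transversion), 19 (G/A, transition), 29 (A/G, transition), 30 (A/G, transition).
Of the 6 differences, 4 transitions and 2 transversions over 36 sites: P = 4/36 = 0.111111, Q = 2/36 = 0.055556.
d = −0.5·ln(0.722222) − 0.25·ln(0.888888) = −0.5·(-0.325423) − 0.25·(-0.117784) = 0.1922.

0.1922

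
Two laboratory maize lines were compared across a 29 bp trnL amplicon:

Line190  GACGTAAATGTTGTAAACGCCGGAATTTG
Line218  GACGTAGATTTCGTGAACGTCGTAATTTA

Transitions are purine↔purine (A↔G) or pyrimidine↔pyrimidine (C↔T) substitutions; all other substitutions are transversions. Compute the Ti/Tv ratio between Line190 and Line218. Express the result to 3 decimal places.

2.500

The sequences differ at positions 7 (A/G, transition), 10 (G/T, transversion), 12 (T/C, transition), 15 (A/G, transition), 20 (C/T, transition), 23 (G/T, transversion), 29 (G/A, transition).
Of the 7 differences, 5 transitions and 2 transversions, so Ti/Tv = 5/2 = 2.500.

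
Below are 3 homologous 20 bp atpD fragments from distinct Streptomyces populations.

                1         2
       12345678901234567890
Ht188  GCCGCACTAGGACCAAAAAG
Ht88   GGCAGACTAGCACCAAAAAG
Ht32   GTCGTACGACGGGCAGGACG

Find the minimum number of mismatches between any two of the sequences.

Pairwise Hamming distances:
  Ht188 vs Ht88: 4
  Ht188 vs Ht32: 9
  Ht88 vs Ht32: 11
The smallest is 4, between Ht188 and Ht88.

4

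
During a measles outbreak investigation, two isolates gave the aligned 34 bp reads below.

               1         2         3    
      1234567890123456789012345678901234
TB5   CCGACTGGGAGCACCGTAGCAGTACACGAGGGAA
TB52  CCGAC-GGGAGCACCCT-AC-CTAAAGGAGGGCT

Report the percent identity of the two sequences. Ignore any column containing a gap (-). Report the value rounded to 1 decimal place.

77.4%

Excluding the 3 gap columns leaves 31 comparable sites.
Differing sites — 16:G/C; 19:G/A; 22:G/C; 25:C/A; 27:C/G; 33:A/C; 34:A/T.
24 of the 31 comparable sites match, so the percent identity is 24/31 × 100 = 77.4%.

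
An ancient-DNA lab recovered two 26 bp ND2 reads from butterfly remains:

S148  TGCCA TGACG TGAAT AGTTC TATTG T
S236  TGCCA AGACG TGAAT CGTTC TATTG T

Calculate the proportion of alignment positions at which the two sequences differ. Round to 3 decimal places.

The sequences differ at positions 6 (T/A), 16 (A/C).
There are 2 differences over 26 sites, so p = 2/26 = 0.077.

0.077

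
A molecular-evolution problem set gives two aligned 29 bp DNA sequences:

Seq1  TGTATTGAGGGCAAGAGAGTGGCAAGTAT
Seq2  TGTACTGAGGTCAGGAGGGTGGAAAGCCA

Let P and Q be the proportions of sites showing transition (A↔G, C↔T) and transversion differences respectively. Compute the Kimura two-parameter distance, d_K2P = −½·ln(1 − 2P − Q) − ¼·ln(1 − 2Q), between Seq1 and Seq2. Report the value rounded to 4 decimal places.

0.3477

The sequences differ at positions 5 (T/C, transition), 11 (G/T, transversion), 14 (A/G, transition), 18 (A/G, transition), 23 (C/A, transversion), 27 (T/C, transition), 28 (A/C, transversion), 29 (T/A, transversion).
Of the 8 differences, 4 transitions and 4 transversions over 29 sites: P = 4/29 = 0.137931, Q = 4/29 = 0.137931.
d = −0.5·ln(0.586207) − 0.25·ln(0.724138) = −0.5·(-0.534082) − 0.25·(-0.322773) = 0.3477.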